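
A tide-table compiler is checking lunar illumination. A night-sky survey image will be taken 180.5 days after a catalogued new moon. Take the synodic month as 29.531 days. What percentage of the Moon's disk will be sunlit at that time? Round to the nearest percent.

12%

180.5 d spans 6 complete synodic months (6 × 29.531 = 177.19 d) plus 3.31 d.
Elongation θ = 360° × 3.31/29.531 ≈ 40.4°.
With cos θ = 0.762, the lit fraction is (1 − 0.762)/2 ≈ 0.119, so 12%.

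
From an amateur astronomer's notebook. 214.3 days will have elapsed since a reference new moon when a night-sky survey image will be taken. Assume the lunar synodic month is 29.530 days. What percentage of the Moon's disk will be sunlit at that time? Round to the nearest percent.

Reduce mod P: 214.3 − 7×29.530 = 7.59 d into the current lunation.
Elongation θ = 360° × 7.59/29.530 ≈ 92.5°.
Illuminated fraction = (1 − cos 92.5°)/2 = (1 − (-0.044))/2 ≈ 0.522, so 52%.

52%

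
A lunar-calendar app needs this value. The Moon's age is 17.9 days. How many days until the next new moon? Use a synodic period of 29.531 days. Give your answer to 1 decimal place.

11.6 days

One full lunation from the last new moon is 29.531 d; remaining = 29.531 − 17.9 = 11.631 d.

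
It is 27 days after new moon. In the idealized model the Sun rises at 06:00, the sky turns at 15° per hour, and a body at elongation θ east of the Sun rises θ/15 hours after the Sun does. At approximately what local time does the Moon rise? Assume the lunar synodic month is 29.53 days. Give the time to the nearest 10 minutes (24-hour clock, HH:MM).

Phase angle: θ = 360°·(27 d)/(29.53 d) = 329.2°.
The Moon trails the Sun by θ/15 = 329.2/15 ≈ 21.94 hours.
06:00 + 21.944 h ≈ 03:57 → 04:00 to the nearest ten minutes.

04:00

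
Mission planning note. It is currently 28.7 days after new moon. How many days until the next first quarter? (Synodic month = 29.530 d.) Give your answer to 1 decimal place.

First quarter occurs at elongation 90°, i.e. at age 29.530 × 90/360 = 7.383 d.
Already past this cycle's first quarter; the next is at 7.383 + 29.530 = 36.913 d, so 36.913 − 28.7 = 8.213 days.

8.2 days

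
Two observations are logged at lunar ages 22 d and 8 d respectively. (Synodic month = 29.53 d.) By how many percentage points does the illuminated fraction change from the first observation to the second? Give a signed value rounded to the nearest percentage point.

+5 percentage points

First observation: θ = 360°·22/29.53 = 268.2°, so f = 0.516.
Second observation: θ = 97.5°, f = 0.566.
Δf = 0.566 − 0.516 = +0.050, i.e. +5 pp.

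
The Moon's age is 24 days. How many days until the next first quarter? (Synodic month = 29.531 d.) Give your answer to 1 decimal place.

12.9 days

First quarter is 0.25 of the way through the cycle: age 0.25 × 29.531 = 7.383 d.
Already past this cycle's first quarter; the next is at 7.383 + 29.531 = 36.914 d, so 36.914 − 24 = 12.914 days.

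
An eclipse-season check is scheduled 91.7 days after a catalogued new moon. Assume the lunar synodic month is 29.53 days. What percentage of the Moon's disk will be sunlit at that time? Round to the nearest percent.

91.7 d spans 3 complete synodic months (3 × 29.53 = 88.59 d) plus 3.11 d.
The Moon has covered 3.11/29.53 of its cycle, so θ ≈ 360° × 3.11/29.53 = 37.9°.
Illuminated fraction = (1 − cos 37.9°)/2 = (1 − 0.789)/2 ≈ 0.106, so 11%.

11%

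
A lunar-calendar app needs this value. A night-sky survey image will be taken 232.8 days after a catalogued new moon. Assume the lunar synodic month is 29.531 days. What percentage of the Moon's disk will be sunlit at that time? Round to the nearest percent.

13%

232.8/29.531 = 7.883 lunations, so 7 complete cycles and 26.08 d into the next.
The Moon has covered 26.08/29.531 of its cycle, so θ ≈ 360° × 26.08/29.531 = 318.0°.
cos 318.0° = 0.743, so f = (1 − 0.743)/2 = 0.129, so 13%.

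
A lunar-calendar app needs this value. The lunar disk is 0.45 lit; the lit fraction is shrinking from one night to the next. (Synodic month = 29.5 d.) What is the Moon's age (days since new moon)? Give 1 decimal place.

cos θ = 1 − 2f = 0.100, giving a principal value of 84.3°.
Since the Moon is past full (waning), take the reflex angle: θ = 360° − 84.3° = 275.7°.
At 360°/29.5 d per day, 275.7° corresponds to 22.60 days.

22.6 days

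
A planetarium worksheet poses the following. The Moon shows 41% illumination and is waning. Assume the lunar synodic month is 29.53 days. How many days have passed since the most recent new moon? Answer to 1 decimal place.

23.0 days

cos θ = 1 − 2f = 0.180, giving a principal value of 79.6°.
A waning Moon lies in 180°–360°, so θ = 360° − 79.6° = 280.4°.
At 360°/29.53 d per day, 280.4° corresponds to 23.00 days.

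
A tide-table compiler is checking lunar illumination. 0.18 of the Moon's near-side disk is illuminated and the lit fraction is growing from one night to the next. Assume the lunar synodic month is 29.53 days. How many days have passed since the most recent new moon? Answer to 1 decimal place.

Invert f = (1 − cos θ)/2 to get cos θ = 1 − 2(0.18) = 0.640, hence θ₀ = arccos 0.640 = 50.2°.
The Moon is waxing (0°–180°), so θ = 50.2° directly.
At 360°/29.53 d per day, 50.2° corresponds to 4.12 days.

4.1 days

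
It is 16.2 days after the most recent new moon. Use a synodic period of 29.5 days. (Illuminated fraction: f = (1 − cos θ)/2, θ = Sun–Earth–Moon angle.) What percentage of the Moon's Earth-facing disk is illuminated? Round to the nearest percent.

Phase angle: θ = 360°·(16.2 d)/(29.5 d) = 197.7°.
Illuminated fraction = (1 − cos 197.7°)/2 = (1 − (-0.953))/2 ≈ 0.976, so 98%.

98%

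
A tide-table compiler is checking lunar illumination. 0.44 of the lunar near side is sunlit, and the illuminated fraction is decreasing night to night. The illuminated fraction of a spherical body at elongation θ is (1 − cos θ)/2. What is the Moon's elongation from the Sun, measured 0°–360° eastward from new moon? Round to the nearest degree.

Invert f = (1 − cos θ)/2 to get cos θ = 1 − 2(0.44) = 0.120, hence θ₀ = arccos 0.120 = 83.1°.
Since the Moon is past full (waning), take the reflex angle: θ = 360° − 83.1° = 276.9°.

277°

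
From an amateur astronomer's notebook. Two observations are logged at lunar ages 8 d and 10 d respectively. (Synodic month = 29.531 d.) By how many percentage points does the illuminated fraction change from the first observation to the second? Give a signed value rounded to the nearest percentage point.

+20 pp

θ₁ = 360° × 8/29.531 = 97.5°, f₁ = (1 − cos θ₁)/2 = 0.565.
θ₂ = 360° × 10/29.531 = 121.9°, f₂ = (1 − cos θ₂)/2 = 0.764.
Change = f₂ − f₁ = +0.199 → +20 percentage points.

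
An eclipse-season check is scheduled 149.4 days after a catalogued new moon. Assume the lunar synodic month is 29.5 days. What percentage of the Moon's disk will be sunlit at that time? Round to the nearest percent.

4%

Reduce mod P: 149.4 − 5×29.5 = 1.90 d into the current lunation.
Phase angle: θ = 360°·(1.90 d)/(29.5 d) = 23.2°.
Illuminated fraction = (1 − cos 23.2°)/2 = (1 − 0.919)/2 ≈ 0.040, so 4%.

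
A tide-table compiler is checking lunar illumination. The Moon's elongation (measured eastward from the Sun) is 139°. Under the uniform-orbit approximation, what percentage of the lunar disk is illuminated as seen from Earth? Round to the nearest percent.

88%

f = (1 − cos 139°)/2 = (1 − (-0.755))/2 ≈ 0.877, i.e. 88%.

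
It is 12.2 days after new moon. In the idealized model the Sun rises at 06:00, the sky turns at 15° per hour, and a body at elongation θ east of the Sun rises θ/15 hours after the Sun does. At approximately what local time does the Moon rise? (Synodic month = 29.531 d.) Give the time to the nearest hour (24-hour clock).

The Moon has covered 12.2/29.531 of its cycle, so θ ≈ 360° × 12.2/29.531 = 148.7°.
The Moon trails the Sun by θ/15 = 148.7/15 ≈ 9.92 hours.
06:00 + 9.92 h ≈ 15:55 → 16:00 to the nearest hour.

16:00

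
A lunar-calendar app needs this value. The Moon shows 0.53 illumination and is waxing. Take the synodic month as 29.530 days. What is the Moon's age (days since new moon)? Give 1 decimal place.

7.7 days

From f = (1 − cos θ)/2: cos θ = 1 − 2×0.53 = -0.060; arccos → 93.4°.
Before full moon the principal value applies: θ = 93.4°.
Age = 29.530 × 93.4°/360° ≈ 7.66 days.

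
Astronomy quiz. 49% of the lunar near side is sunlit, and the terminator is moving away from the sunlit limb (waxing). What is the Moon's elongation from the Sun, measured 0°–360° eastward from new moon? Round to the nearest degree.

89°

cos θ = 1 − 2f = 0.020, giving a principal value of 88.9°.
Before full moon the principal value applies: θ = 88.9°.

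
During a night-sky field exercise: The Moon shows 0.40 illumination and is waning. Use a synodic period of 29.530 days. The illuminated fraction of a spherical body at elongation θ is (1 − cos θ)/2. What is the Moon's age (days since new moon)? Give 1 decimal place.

From f = (1 − cos θ)/2: cos θ = 1 − 2×0.40 = 0.200; arccos → 78.5°.
Since the Moon is past full (waning), take the reflex angle: θ = 360° − 78.5° = 281.5°.
That fraction of the synodic month is 281.5/360 × 29.530 d ≈ 23.09 d.

23.1 days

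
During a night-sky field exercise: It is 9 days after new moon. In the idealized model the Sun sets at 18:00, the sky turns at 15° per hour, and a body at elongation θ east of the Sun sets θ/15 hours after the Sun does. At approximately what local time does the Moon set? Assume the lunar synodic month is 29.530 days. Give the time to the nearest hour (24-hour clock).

01:00

Phase angle: θ = 360°·(9 d)/(29.530 d) = 109.7°.
Delay after the Sun = 109.7° / (15°/h) ≈ 7.31 h.
18:00 + 7.31 h ≈ 01:19 → 01:00 to the nearest hour.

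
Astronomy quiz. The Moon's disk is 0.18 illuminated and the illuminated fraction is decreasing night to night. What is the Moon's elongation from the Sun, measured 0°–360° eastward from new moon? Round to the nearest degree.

310°

cos θ = 1 − 2f = 0.640, giving a principal value of 50.2°.
Since the Moon is past full (waning), take the reflex angle: θ = 360° − 50.2° = 309.8°.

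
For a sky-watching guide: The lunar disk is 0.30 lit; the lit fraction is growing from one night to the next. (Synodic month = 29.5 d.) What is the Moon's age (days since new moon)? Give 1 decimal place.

From f = (1 − cos θ)/2: cos θ = 1 − 2×0.30 = 0.400; arccos → 66.4°.
Before full moon the principal value applies: θ = 66.4°.
That fraction of the synodic month is 66.4/360 × 29.5 d ≈ 5.44 d.

5.4 days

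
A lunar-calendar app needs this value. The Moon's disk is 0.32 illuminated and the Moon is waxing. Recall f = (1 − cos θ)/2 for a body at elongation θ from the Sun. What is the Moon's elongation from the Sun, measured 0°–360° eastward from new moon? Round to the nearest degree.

69°

From f = (1 − cos θ)/2: cos θ = 1 − 2×0.32 = 0.360; arccos → 68.9°.
Before full moon the principal value applies: θ = 68.9°.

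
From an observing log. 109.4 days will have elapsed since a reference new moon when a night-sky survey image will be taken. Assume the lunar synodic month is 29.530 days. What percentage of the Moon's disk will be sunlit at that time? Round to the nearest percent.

64%

109.4/29.530 = 3.705 lunations, so 3 complete cycles and 20.81 d into the next.
The Moon has covered 20.81/29.530 of its cycle, so θ ≈ 360° × 20.81/29.530 = 253.7°.
cos 253.7° = (-0.281), so f = (1 − (-0.281))/2 = 0.640, so 64%.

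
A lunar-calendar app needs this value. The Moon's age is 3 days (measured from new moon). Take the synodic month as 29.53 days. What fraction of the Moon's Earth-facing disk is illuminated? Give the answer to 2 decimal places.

The Moon has covered 3/29.53 of its cycle, so θ ≈ 360° × 3/29.53 = 36.6°.
Illuminated fraction = (1 − cos 36.6°)/2 = (1 − 0.803)/2 ≈ 0.098.

0.10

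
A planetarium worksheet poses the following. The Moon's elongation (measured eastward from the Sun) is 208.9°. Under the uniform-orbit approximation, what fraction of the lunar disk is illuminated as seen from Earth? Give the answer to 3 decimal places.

0.938

f = (1 − cos 208.9°)/2 = (1 − (-0.875))/2 ≈ 0.938.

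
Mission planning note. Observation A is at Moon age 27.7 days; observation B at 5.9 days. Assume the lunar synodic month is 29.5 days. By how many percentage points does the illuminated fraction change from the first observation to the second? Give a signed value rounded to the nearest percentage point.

+31 pp

θ₁ = 360° × 27.7/29.5 = 338.0°, f₁ = (1 − cos θ₁)/2 = 0.036.
θ₂ = 360° × 5.9/29.5 = 72.0°, f₂ = (1 − cos θ₂)/2 = 0.345.
Change = f₂ − f₁ = +0.309 → +31 percentage points.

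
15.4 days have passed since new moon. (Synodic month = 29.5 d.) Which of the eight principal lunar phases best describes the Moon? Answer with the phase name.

θ ≈ 360° × 15.4/29.5 = 188°, which falls in the full moon sector.

full moon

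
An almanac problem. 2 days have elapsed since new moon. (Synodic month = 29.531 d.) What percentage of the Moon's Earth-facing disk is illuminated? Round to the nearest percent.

4%

Phase angle: θ = 360°·(2 d)/(29.531 d) = 24.4°.
Illuminated fraction = (1 − cos 24.4°)/2 = (1 − 0.911)/2 ≈ 0.045, so 4%.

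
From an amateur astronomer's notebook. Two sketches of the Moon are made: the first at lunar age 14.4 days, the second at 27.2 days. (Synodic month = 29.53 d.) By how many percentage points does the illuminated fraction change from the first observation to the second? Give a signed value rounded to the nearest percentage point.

First observation: θ = 360°·14.4/29.53 = 175.6°, so f = 0.998.
Second observation: θ = 331.6°, f = 0.060.
Δf = 0.060 − 0.998 = -0.938, i.e. -94 pp.

-94 percentage points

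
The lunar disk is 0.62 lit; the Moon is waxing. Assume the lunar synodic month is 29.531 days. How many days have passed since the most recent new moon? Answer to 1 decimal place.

Invert f = (1 − cos θ)/2 to get cos θ = 1 − 2(0.62) = -0.240, hence θ₀ = arccos -0.240 = 103.9°.
The Moon is waxing (0°–180°), so θ = 103.9° directly.
That fraction of the synodic month is 103.9/360 × 29.531 d ≈ 8.52 d.

8.5 days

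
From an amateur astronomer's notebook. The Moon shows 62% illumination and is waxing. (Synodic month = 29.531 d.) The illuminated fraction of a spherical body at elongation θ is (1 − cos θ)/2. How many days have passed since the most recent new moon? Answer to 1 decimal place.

From f = (1 − cos θ)/2: cos θ = 1 − 2×0.62 = -0.240; arccos → 103.9°.
Before full moon the principal value applies: θ = 103.9°.
At 360°/29.531 d per day, 103.9° corresponds to 8.52 days.

8.5 days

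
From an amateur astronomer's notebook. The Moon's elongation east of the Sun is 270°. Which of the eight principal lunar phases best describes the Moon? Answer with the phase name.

270° lies in the last quarter sector of the 8-phase cycle.

last quarter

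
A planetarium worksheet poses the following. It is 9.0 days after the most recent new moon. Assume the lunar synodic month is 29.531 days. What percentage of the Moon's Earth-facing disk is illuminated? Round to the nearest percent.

Phase angle: θ = 360°·(9.0 d)/(29.531 d) = 109.7°.
cos 109.7° = (-0.337), so f = (1 − (-0.337))/2 = 0.669, so 67%.

67%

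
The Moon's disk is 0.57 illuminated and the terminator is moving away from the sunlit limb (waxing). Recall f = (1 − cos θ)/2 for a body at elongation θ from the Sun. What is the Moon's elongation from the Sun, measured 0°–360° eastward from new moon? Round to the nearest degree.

98°

Invert f = (1 − cos θ)/2 to get cos θ = 1 − 2(0.57) = -0.140, hence θ₀ = arccos -0.140 = 98.0°.
Waxing ⇒ before full, so θ = 98.0°.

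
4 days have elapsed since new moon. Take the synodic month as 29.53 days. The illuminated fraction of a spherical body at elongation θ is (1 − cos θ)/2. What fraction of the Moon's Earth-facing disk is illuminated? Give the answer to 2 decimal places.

0.17

Phase angle: θ = 360°·(4 d)/(29.53 d) = 48.8°.
Illuminated fraction = (1 − cos 48.8°)/2 = (1 − 0.659)/2 ≈ 0.170.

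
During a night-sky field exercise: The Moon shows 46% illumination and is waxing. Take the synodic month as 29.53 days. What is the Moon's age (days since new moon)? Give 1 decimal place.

7.0 days

From f = (1 − cos θ)/2: cos θ = 1 − 2×0.46 = 0.080; arccos → 85.4°.
Waxing ⇒ before full, so θ = 85.4°.
At 360°/29.53 d per day, 85.4° corresponds to 7.01 days.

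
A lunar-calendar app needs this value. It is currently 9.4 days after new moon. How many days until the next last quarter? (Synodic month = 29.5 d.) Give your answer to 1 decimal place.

12.7 days

Last quarter is 0.75 of the way through the cycle: age 0.75 × 29.5 = 22.125 d.
So 12.725 days remain (22.125 − 9.4).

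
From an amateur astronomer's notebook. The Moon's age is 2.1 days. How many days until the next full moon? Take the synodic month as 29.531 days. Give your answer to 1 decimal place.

Full moon is 0.5 of the way through the cycle: age 0.5 × 29.531 = 14.765 d.
So 12.665 days remain (14.765 − 2.1).

12.7 days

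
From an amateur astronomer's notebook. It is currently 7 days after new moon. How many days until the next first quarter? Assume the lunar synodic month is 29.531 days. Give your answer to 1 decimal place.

0.4 days

First quarter occurs at elongation 90°, i.e. at age 29.531 × 90/360 = 7.383 d.
That is 7.383 − 7 = 0.383 days ahead.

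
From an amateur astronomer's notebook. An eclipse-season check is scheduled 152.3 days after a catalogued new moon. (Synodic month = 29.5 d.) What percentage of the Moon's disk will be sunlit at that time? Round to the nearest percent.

24%

152.3 d spans 5 complete synodic months (5 × 29.5 = 147.50 d) plus 4.80 d.
Phase angle: θ = 360°·(4.80 d)/(29.5 d) = 58.6°.
Illuminated fraction = (1 − cos 58.6°)/2 = (1 − 0.521)/2 ≈ 0.239, so 24%.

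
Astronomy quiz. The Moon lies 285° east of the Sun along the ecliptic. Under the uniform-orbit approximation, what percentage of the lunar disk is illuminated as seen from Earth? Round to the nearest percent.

37%

f = (1 − cos 285°)/2 = (1 − 0.259)/2 ≈ 0.371, i.e. 37%.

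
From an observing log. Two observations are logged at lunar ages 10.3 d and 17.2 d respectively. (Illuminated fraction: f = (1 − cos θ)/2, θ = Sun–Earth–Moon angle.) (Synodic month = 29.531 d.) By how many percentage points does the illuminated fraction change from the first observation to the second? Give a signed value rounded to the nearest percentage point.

+14 pp

First observation: θ = 360°·10.3/29.531 = 125.6°, so f = 0.791.
Second observation: θ = 209.7°, f = 0.934.
Δf = 0.934 − 0.791 = +0.144, i.e. +14 pp.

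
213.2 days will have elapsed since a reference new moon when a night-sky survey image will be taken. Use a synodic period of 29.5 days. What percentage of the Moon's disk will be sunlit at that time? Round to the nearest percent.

213.2/29.5 = 7.227 lunations, so 7 complete cycles and 6.70 d into the next.
Elongation θ = 360° × 6.70/29.5 ≈ 81.8°.
cos 81.8° = 0.143, so f = (1 − 0.143)/2 = 0.428, so 43%.

43%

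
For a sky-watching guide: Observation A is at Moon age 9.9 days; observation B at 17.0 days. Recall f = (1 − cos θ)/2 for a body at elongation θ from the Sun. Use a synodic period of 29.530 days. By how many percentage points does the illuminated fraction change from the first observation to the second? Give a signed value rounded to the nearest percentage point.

+19 pp

First observation: θ = 360°·9.9/29.530 = 120.7°, so f = 0.755.
Second observation: θ = 207.2°, f = 0.945.
Δf = 0.945 − 0.755 = +0.189, i.e. +19 pp.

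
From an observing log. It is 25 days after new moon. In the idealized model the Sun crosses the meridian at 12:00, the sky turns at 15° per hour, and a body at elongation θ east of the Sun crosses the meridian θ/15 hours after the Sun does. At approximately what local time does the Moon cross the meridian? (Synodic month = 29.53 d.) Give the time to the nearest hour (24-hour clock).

08:00

Elongation θ = 360° × 25/29.53 ≈ 304.8°.
At 15° of sky rotation per hour, 304.8° corresponds to a 20.32 h lag.
12:00 + 20.32 h ≈ 08:19 → 08:00 to the nearest hour.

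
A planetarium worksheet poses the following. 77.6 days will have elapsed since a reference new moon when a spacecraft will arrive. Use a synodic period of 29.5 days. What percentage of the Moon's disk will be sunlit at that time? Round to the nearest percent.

77.6 d spans 2 complete synodic months (2 × 29.5 = 59.00 d) plus 18.60 d.
Phase angle: θ = 360°·(18.60 d)/(29.5 d) = 227.0°.
cos 227.0° = (-0.682), so f = (1 − (-0.682))/2 = 0.841, so 84%.

84%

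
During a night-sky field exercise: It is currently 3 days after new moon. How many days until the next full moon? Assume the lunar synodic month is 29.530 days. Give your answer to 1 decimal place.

11.8 days

Full moon is 0.5 of the way through the cycle: age 0.5 × 29.530 = 14.765 d.
That is 14.765 − 3 = 11.765 days ahead.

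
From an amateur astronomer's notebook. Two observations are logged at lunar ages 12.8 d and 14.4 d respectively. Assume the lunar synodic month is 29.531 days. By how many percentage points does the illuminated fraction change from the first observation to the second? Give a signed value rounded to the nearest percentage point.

θ₁ = 360° × 12.8/29.531 = 156.0°, f₁ = (1 − cos θ₁)/2 = 0.957.
θ₂ = 360° × 14.4/29.531 = 175.5°, f₂ = (1 − cos θ₂)/2 = 0.998.
Change = f₂ − f₁ = +0.042 → +4 percentage points.

+4 pp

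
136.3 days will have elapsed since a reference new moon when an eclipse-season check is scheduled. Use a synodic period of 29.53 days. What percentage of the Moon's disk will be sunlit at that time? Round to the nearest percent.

87%

Reduce mod P: 136.3 − 4×29.53 = 18.18 d into the current lunation.
Phase angle: θ = 360°·(18.18 d)/(29.53 d) = 221.6°.
With cos θ = (-0.747), the lit fraction is (1 − (-0.747))/2 ≈ 0.874, so 87%.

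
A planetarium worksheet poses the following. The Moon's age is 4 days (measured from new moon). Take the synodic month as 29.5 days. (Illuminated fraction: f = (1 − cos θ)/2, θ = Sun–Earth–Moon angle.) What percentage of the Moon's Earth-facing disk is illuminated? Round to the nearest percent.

17%

Phase angle: θ = 360°·(4 d)/(29.5 d) = 48.8°.
Illuminated fraction = (1 − cos 48.8°)/2 = (1 − 0.659)/2 ≈ 0.171, so 17%.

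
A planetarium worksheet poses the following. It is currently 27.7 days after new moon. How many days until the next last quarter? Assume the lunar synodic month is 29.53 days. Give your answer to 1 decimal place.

Last quarter is 0.75 of the way through the cycle: age 0.75 × 29.53 = 22.148 d.
Already past this cycle's last quarter; the next is at 22.148 + 29.53 = 51.678 d, so 51.678 − 27.7 = 23.978 days.

24.0 days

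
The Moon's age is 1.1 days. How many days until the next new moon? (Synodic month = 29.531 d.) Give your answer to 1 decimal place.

One full lunation from the last new moon is 29.531 d; remaining = 29.531 − 1.1 = 28.431 d.

28.4 days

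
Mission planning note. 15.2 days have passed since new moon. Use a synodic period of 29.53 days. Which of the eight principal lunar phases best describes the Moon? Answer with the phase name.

full moon

At 15.2/29.53 of the cycle, θ ≈ 185° — the full moon range.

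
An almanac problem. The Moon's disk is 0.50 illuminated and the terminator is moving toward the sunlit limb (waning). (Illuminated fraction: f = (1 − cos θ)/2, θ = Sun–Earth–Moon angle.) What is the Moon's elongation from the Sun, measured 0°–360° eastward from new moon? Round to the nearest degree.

Invert f = (1 − cos θ)/2 to get cos θ = 1 − 2(0.50) = 0.000, hence θ₀ = arccos 0.000 = 90.0°.
Waning ⇒ past full, so θ = 360° − 90.0° = 270.0°.

270°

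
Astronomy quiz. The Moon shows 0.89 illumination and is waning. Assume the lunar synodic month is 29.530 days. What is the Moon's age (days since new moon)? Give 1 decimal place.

Invert f = (1 − cos θ)/2 to get cos θ = 1 − 2(0.89) = -0.780, hence θ₀ = arccos -0.780 = 141.3°.
A waning Moon lies in 180°–360°, so θ = 360° − 141.3° = 218.7°.
At 360°/29.530 d per day, 218.7° corresponds to 17.94 days.

17.9 days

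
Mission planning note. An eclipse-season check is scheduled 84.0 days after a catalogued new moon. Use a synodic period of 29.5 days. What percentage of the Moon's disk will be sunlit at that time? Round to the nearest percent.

21%

84.0/29.5 = 2.847 lunations, so 2 complete cycles and 25.00 d into the next.
Elongation θ = 360° × 25.00/29.5 ≈ 305.1°.
With cos θ = 0.575, the lit fraction is (1 − 0.575)/2 ≈ 0.213, so 21%.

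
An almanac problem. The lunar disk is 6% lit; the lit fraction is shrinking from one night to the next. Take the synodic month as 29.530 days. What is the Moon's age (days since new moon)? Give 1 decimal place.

27.2 days

cos θ = 1 − 2f = 0.880, giving a principal value of 28.4°.
Waning ⇒ past full, so θ = 360° − 28.4° = 331.6°.
Age = 29.530 × 331.6°/360° ≈ 27.20 days.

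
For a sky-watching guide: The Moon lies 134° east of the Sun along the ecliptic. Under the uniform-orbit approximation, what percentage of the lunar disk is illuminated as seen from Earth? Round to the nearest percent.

85%

Half-versine of 134°: (1 − (-0.695))/2 = 0.847, i.e. 85%.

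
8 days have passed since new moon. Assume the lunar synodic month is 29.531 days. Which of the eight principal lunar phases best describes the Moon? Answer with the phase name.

θ ≈ 360° × 8/29.531 = 98°, which falls in the first quarter sector.

first quarter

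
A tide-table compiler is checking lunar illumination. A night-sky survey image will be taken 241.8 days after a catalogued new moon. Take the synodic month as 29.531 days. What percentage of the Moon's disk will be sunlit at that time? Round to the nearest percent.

31%

241.8/29.531 = 8.188 lunations, so 8 complete cycles and 5.55 d into the next.
Phase angle: θ = 360°·(5.55 d)/(29.531 d) = 67.7°.
cos 67.7° = 0.380, so f = (1 − 0.380)/2 = 0.310, so 31%.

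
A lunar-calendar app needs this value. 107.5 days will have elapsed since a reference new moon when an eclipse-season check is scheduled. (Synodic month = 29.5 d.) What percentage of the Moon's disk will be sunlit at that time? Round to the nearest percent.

81%

Reduce mod P: 107.5 − 3×29.5 = 19.00 d into the current lunation.
The Moon has covered 19.00/29.5 of its cycle, so θ ≈ 360° × 19.00/29.5 = 231.9°.
With cos θ = (-0.618), the lit fraction is (1 − (-0.618))/2 ≈ 0.809, so 81%.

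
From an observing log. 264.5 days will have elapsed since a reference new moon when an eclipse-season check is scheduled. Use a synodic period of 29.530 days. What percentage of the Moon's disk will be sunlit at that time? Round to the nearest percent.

264.5 d spans 8 complete synodic months (8 × 29.530 = 236.24 d) plus 28.26 d.
Phase angle: θ = 360°·(28.26 d)/(29.530 d) = 344.5°.
Illuminated fraction = (1 − cos 344.5°)/2 = (1 − 0.964)/2 ≈ 0.018, so 2%.

2%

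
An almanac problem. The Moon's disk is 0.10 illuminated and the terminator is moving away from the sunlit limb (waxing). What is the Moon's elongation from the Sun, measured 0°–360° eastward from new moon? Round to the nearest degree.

Invert f = (1 − cos θ)/2 to get cos θ = 1 − 2(0.10) = 0.800, hence θ₀ = arccos 0.800 = 36.9°.
Waxing ⇒ before full, so θ = 36.9°.

37°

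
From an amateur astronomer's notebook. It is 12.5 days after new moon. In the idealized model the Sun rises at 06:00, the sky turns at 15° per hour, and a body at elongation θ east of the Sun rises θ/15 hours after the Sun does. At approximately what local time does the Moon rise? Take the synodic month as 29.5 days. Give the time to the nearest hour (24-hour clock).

16:00

Elongation θ = 360° × 12.5/29.5 ≈ 152.5°.
Delay after the Sun = 152.5° / (15°/h) ≈ 10.17 h.
06:00 + 10.17 h ≈ 16:10 → 16:00 to the nearest hour.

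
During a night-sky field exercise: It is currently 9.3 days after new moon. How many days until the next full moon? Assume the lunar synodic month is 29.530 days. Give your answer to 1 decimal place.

5.5 days

Full moon occurs at elongation 180°, i.e. at age 29.530 × 180/360 = 14.765 d.
That is 14.765 − 9.3 = 5.465 days ahead.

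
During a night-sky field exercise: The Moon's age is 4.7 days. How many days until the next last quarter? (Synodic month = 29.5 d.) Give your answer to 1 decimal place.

Last quarter occurs at elongation 270°, i.e. at age 29.5 × 270/360 = 22.125 d.
So 17.425 days remain (22.125 − 4.7).

17.4 days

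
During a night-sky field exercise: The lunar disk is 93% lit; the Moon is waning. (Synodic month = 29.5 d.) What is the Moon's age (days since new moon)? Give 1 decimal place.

From f = (1 − cos θ)/2: cos θ = 1 − 2×0.93 = -0.860; arccos → 149.3°.
A waning Moon lies in 180°–360°, so θ = 360° − 149.3° = 210.7°.
That fraction of the synodic month is 210.7/360 × 29.5 d ≈ 17.26 d.

17.3 days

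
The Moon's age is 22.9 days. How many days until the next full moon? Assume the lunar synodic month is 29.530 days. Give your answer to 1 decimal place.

Full moon occurs at elongation 180°, i.e. at age 29.530 × 180/360 = 14.765 d.
This lunation's full moon (14.765 d) has passed, so add one period: 44.295 − 22.9 = 21.395 days.

21.4 days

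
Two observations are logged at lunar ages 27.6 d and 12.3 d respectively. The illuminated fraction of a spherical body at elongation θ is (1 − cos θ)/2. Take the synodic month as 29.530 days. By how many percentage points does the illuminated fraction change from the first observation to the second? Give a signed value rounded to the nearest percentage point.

θ₁ = 360° × 27.6/29.530 = 336.5°, f₁ = (1 − cos θ₁)/2 = 0.042.
θ₂ = 360° × 12.3/29.530 = 149.9°, f₂ = (1 − cos θ₂)/2 = 0.933.
Change = f₂ − f₁ = +0.891 → +89 percentage points.

+89 percentage points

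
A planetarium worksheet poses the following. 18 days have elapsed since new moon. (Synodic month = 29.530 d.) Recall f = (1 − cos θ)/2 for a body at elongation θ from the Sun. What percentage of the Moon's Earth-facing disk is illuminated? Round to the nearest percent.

The Moon has covered 18/29.530 of its cycle, so θ ≈ 360° × 18/29.530 = 219.4°.
cos 219.4° = (-0.772), so f = (1 − (-0.772))/2 = 0.886, so 89%.

89%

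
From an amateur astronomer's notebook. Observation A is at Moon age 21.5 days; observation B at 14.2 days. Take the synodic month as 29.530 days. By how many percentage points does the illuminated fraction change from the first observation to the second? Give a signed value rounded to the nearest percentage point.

+43 pp

First observation: θ = 360°·21.5/29.530 = 262.1°, so f = 0.569.
Second observation: θ = 173.1°, f = 0.996.
Δf = 0.996 − 0.569 = +0.428, i.e. +43 pp.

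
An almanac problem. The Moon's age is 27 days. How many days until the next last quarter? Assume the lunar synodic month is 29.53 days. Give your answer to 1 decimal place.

Last quarter occurs at elongation 270°, i.e. at age 29.53 × 270/360 = 22.148 d.
This lunation's last quarter (22.148 d) has passed, so add one period: 51.678 − 27 = 24.678 days.

24.7 days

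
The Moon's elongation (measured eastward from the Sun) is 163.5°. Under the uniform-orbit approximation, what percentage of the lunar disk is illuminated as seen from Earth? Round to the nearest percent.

cos 163.5° = (-0.959), so f = (1 − (-0.959))/2 = 0.979, i.e. 98%.

98%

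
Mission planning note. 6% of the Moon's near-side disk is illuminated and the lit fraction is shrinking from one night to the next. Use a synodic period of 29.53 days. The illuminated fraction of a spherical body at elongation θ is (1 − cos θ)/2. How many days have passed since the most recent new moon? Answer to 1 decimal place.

27.2 days

From f = (1 − cos θ)/2: cos θ = 1 − 2×0.06 = 0.880; arccos → 28.4°.
Waning ⇒ past full, so θ = 360° − 28.4° = 331.6°.
At 360°/29.53 d per day, 331.6° corresponds to 27.20 days.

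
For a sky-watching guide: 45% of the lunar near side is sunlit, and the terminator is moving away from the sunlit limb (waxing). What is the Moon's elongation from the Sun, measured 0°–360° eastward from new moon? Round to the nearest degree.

cos θ = 1 − 2f = 0.100, giving a principal value of 84.3°.
Before full moon the principal value applies: θ = 84.3°.

84°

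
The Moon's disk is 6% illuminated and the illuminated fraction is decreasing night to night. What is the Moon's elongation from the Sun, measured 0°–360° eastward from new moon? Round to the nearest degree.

332°

From f = (1 − cos θ)/2: cos θ = 1 − 2×0.06 = 0.880; arccos → 28.4°.
A waning Moon lies in 180°–360°, so θ = 360° − 28.4° = 331.6°.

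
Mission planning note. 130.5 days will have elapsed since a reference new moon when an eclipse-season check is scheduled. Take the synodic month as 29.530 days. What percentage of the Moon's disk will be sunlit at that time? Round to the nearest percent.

94%

Reduce mod P: 130.5 − 4×29.530 = 12.38 d into the current lunation.
Elongation θ = 360° × 12.38/29.530 ≈ 150.9°.
cos 150.9° = (-0.874), so f = (1 − (-0.874))/2 = 0.937, so 94%.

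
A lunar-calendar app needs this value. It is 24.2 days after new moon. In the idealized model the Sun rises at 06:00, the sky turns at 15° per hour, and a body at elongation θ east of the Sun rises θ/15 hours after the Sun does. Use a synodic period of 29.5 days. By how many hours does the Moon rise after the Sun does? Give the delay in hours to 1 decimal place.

Elongation θ = 360° × 24.2/29.5 ≈ 295.3°.
At 15° of sky rotation per hour, 295.3° corresponds to a 19.69 h lag.
So the Moon rises 19.69 h after the Sun.

19.7 h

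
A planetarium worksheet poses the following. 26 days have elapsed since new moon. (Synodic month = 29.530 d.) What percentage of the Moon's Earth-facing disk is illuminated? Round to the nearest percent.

13%

Phase angle: θ = 360°·(26 d)/(29.530 d) = 317.0°.
cos 317.0° = 0.731, so f = (1 − 0.731)/2 = 0.135, so 13%.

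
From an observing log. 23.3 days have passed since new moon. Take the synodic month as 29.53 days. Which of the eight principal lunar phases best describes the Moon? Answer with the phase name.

last quarter

At 23.3/29.53 of the cycle, θ ≈ 284° — the last quarter range.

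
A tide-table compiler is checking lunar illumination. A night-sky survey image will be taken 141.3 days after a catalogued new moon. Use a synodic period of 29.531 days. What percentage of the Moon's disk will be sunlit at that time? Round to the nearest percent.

Reduce mod P: 141.3 − 4×29.531 = 23.18 d into the current lunation.
The Moon has covered 23.18/29.531 of its cycle, so θ ≈ 360° × 23.18/29.531 = 282.5°.
With cos θ = 0.217, the lit fraction is (1 − 0.217)/2 ≈ 0.392, so 39%.

39%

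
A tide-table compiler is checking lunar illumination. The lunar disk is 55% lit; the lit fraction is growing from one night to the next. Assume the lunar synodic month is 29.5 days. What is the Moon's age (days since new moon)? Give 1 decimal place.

7.8 days

Invert f = (1 − cos θ)/2 to get cos θ = 1 − 2(0.55) = -0.100, hence θ₀ = arccos -0.100 = 95.7°.
The Moon is waxing (0°–180°), so θ = 95.7° directly.
That fraction of the synodic month is 95.7/360 × 29.5 d ≈ 7.85 d.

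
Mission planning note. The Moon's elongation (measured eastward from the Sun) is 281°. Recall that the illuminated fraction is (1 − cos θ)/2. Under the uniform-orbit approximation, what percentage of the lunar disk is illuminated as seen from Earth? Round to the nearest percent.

f = (1 − cos 281°)/2 = (1 − 0.191)/2 ≈ 0.405, i.e. 40%.

40%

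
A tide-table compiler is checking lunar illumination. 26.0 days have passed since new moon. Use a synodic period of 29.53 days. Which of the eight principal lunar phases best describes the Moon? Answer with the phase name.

θ ≈ 360° × 26.0/29.53 = 317°, which falls in the waning crescent sector.

waning crescent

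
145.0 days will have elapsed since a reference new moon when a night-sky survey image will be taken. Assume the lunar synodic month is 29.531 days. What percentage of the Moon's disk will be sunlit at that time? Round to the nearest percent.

8%

145.0/29.531 = 4.910 lunations, so 4 complete cycles and 26.88 d into the next.
Phase angle: θ = 360°·(26.88 d)/(29.531 d) = 327.6°.
cos 327.6° = 0.845, so f = (1 − 0.845)/2 = 0.078, so 8%.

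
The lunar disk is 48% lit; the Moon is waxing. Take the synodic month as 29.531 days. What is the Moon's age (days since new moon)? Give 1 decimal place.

Invert f = (1 − cos θ)/2 to get cos θ = 1 − 2(0.48) = 0.040, hence θ₀ = arccos 0.040 = 87.7°.
Before full moon the principal value applies: θ = 87.7°.
Age = 29.531 × 87.7°/360° ≈ 7.19 days.

7.2 days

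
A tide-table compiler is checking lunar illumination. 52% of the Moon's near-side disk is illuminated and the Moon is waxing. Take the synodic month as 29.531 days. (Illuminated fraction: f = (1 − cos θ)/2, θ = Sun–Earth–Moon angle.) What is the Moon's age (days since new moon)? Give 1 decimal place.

7.6 days

cos θ = 1 − 2f = -0.040, giving a principal value of 92.3°.
Before full moon the principal value applies: θ = 92.3°.
At 360°/29.531 d per day, 92.3° corresponds to 7.57 days.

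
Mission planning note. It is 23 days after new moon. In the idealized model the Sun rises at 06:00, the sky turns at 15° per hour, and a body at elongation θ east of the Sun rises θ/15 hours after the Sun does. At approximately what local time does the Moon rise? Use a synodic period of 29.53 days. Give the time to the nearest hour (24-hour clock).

01:00

The Moon has covered 23/29.53 of its cycle, so θ ≈ 360° × 23/29.53 = 280.4°.
Delay after the Sun = 280.4° / (15°/h) ≈ 18.69 h.
06:00 + 18.69 h ≈ 00:42 → 01:00 to the nearest hour.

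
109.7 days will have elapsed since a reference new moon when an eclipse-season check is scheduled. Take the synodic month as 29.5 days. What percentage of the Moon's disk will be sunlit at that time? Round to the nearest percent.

60%

109.7/29.5 = 3.719 lunations, so 3 complete cycles and 21.20 d into the next.
Phase angle: θ = 360°·(21.20 d)/(29.5 d) = 258.7°.
With cos θ = (-0.196), the lit fraction is (1 − (-0.196))/2 ≈ 0.598, so 60%.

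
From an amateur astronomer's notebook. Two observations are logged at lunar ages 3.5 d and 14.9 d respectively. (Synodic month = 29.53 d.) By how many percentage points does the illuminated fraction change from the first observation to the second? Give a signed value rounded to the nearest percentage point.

+87 percentage points

θ₁ = 360° × 3.5/29.53 = 42.7°, f₁ = (1 − cos θ₁)/2 = 0.132.
θ₂ = 360° × 14.9/29.53 = 181.6°, f₂ = (1 − cos θ₂)/2 = 1.000.
Change = f₂ − f₁ = +0.867 → +87 percentage points.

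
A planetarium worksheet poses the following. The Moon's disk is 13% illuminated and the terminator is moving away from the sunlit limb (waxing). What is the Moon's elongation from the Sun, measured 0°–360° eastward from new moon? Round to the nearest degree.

42°

cos θ = 1 − 2f = 0.740, giving a principal value of 42.3°.
Waxing ⇒ before full, so θ = 42.3°.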